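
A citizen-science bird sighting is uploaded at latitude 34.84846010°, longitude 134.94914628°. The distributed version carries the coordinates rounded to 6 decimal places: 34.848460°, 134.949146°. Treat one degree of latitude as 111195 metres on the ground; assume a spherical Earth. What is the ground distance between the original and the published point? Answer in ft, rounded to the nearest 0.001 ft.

Δlat = 34.84846010 − 34.848460 = +0.00000010°; Δlon = 134.94914628 − 134.949146 = +0.00000028°.
N–S: 0.00000010° × 111195 m/° = 0.0111195 m.
East–west at this latitude: 0.00000028° × 111195 × cos 34.8485° ≈ 0.00000028 × 91254 = 0.0255511 m.
Combined displacement = (0.0111195² + 0.0255511²)^½ ≈ 0.0278658 m.
Converting: 0.0278658 m × 3.2808 ft/m ≈ 0.091423 ft.

0.091 ft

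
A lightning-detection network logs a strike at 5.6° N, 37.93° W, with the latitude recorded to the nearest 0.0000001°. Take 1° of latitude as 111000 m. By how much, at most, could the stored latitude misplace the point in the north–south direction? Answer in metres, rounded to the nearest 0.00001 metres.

Rounding to 7 decimal places leaves the latitude within ±5e-08° of the true value.
Along the meridian that is 5e-08° × 111000 m/° = 0.00555 m.

0.00555 metres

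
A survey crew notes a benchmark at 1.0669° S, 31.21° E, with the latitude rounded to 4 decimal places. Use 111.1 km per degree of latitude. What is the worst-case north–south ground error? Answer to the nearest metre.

6 metres

Rounding to 4 decimal places leaves the latitude within ±5e-05° of the true value.
So the N–S error is at most 5e-05 × 111100 = 5.555 m.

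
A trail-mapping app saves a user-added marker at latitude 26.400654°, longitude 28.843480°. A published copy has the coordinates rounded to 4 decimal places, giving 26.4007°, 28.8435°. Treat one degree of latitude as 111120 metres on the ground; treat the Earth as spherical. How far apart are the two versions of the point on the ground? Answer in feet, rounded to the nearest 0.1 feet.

Δlat = 26.400654 − 26.4007 = -0.000046°; Δlon = 28.843480 − 28.8435 = -0.000020°.
N–S: -0.000046° × 111120 m/° = -5.11152 m.
East–west at this latitude: -0.000020° × 111120 × cos 26.4007° ≈ -0.000020 × 99530.9 = -1.99062 m.
Combined displacement = (5.11152² + 1.99062²)^½ ≈ 5.48545 m.
Converting: 5.48545 m × 3.2808 ft/m ≈ 17.997 ft.

18.0 feet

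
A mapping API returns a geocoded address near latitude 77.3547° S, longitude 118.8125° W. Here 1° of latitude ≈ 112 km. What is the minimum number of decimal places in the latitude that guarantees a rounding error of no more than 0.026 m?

One degree of latitude covers 112000 m.
N decimal places → at most half a unit in the last place, 0.5 × 10⁻ᴺ° = 112000/2 × 10⁻ᴺ m.
Need 0.5 × 112000 × 10⁻ᴺ ≤ 0.026 → 10⁻ᴺ ≤ 4.643e-07, so N ≥ 6.33.
So 7 decimal places suffice (0.0056 m); 6 would allow up to 0.056 m.

7 decimal places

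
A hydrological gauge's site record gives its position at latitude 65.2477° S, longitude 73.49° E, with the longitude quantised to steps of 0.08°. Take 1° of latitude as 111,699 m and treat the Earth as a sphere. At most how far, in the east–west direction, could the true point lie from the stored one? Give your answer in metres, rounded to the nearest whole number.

1871 metres

With a 0.08° grid the true value lies within half a step, ±0.08°/2 = ±0.04°, of the stored one.
Parallels shrink by cos φ, so at 65.2477° a degree of longitude is 111699 × 0.4187 ≈ 46767.9 m.
So at most 0.04° × 46767.9 ≈ 1870.72 m east–west.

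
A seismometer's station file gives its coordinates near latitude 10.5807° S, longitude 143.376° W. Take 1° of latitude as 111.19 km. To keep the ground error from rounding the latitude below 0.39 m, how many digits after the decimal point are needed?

6

One degree of latitude covers 111190 m.
Rounding to N decimal places gives at most 0.5 × 10⁻ᴺ degrees of error, i.e. 0.5 × 10⁻ᴺ × 111190 m.
Setting 55595 × 10⁻ᴺ ≤ 0.39 gives 10ᴺ ≥ 1.426e+05, i.e. N ≥ 5.15.
So 6 decimal places suffice (0.0556 m); 5 would allow up to 0.556 m.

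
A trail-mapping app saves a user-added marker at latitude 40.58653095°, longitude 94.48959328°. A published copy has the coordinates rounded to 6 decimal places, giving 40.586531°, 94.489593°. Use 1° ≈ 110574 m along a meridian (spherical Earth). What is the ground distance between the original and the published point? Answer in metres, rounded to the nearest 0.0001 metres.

0.0242 metres

Δlat = 40.58653095 − 40.586531 = -0.00000005°; Δlon = 94.48959328 − 94.489593 = +0.00000028°.
N–S: -0.00000005° × 110574 m/° = -0.0055287 m.
E–W at 40.5865°: 0.00000028° × 110574 × cos 40.5865° = 0.00000028 × 110574 × 0.7594 ≈ 0.0235123 m.
Combined displacement = (0.0055287² + 0.0235123²)^½ ≈ 0.0241536 m.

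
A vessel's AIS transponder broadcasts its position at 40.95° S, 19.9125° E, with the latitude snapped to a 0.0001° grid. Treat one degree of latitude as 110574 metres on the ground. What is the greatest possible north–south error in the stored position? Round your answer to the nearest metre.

6 metres

With a 0.0001° grid the true value lies within half a step, ±0.0001°/2 = ±5e-05°, of the stored one.
Along the meridian that is 5e-05° × 110574 m/° = 5.5287 m.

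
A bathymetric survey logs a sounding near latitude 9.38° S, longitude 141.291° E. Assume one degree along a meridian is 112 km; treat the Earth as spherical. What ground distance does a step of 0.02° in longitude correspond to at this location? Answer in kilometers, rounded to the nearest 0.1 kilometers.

0.02° of longitude at 9.38° is 0.02 × 112000 × cos 9.38° ≈ 0.02 × 110502 = 2210.05 m.
That is 2210.05 m = 2.21 km.

2.2 kilometers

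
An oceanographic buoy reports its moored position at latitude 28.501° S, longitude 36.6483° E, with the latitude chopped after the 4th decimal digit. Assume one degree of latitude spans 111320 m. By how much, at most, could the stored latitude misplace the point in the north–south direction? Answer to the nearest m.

Truncating at 4 decimal places can drop up to a full unit in the last place, so the latitude may be off by as much as 0.0001°.
So the N–S error is at most 0.0001 × 111320 = 11.132 m.

11 m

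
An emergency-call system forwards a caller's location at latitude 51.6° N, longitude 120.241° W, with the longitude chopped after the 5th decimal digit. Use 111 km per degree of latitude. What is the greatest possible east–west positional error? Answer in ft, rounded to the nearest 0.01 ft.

2.26 ft

Truncating at 5 decimal places can drop up to a full unit in the last place, so the longitude may be off by as much as 1e-05°.
At latitude 51.6° a degree of longitude spans 111000 m × cos 51.6° = 111000 × 0.6211 ≈ 68947.4 m.
Maximum E–W displacement: 1e-05 × 68947.4 = 0.689474 m.
In feet: 0.689474 m ÷ 0.3048 ≈ 2.2621 ft.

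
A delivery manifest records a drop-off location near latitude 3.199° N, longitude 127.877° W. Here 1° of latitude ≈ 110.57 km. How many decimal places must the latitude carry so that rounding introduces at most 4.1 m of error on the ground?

5

One degree of latitude covers 110570 m.
N decimal places → at most half a unit in the last place, 0.5 × 10⁻ᴺ° = 110570/2 × 10⁻ᴺ m.
Need 0.5 × 110570 × 10⁻ᴺ ≤ 4.1 → 10⁻ᴺ ≤ 7.416e-05, so N ≥ 4.13.
At 4 places the error can reach 5.53 m, but 5 places keeps it to 0.553 m.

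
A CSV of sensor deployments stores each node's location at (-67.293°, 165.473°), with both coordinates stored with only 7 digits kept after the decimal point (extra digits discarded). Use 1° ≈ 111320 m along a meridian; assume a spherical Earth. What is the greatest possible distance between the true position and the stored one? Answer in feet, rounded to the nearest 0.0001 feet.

Truncating at 7 decimal places can drop up to a full unit in the last place, so each coordinate may be off by as much as 1e-07°.
N–S: 1e-07° × 111320 m/° = 0.011132 m.
Longitude error → 1e-07 × 111320 × cos 67.293° = 1e-07 × 111320 × 0.3860 ≈ 0.00429716 m.
Worst case both components are at the extreme and orthogonal: √(0.011132² + 0.00429716²) ≈ 0.0119326 m.
Converting: 0.0119326 m × 3.2808 ft/m ≈ 0.039149 ft.

0.0391 feet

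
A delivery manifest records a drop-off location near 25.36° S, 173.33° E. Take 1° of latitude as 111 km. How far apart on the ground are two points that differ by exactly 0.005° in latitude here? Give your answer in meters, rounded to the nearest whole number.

555 meters

Along a meridian 0.005° is 0.005 × 111000 = 555 m.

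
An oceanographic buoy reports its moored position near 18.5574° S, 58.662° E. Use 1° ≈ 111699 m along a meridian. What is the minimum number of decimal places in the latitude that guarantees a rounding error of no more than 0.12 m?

6

One degree of latitude covers 111699 m.
Rounding to N decimal places gives at most 0.5 × 10⁻ᴺ degrees of error, i.e. 0.5 × 10⁻ᴺ × 111699 m.
Need 0.5 × 111699 × 10⁻ᴺ ≤ 0.12 → 10⁻ᴺ ≤ 2.149e-06, so N ≥ 5.67.
At 5 places the error can reach 0.558 m, but 6 places keeps it to 0.0558 m.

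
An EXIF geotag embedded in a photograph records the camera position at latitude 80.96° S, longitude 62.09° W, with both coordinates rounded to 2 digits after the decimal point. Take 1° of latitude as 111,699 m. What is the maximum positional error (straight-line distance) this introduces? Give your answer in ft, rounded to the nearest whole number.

1855 ft

Rounding to 2 decimal places leaves each coordinate within ±0.005° of the true value.
North–south component: 0.005° × 111699 = 558.495 m.
E–W at 80.96°: 0.005° × 111699 × cos 80.96° = 0.005 × 111699 × 0.1571 ≈ 87.7529 m.
Worst case both components are at the extreme and orthogonal: √(558.495² + 87.7529²) ≈ 565.347 m.
In feet: 565.347 m ÷ 0.3048 ≈ 1854.8 ft.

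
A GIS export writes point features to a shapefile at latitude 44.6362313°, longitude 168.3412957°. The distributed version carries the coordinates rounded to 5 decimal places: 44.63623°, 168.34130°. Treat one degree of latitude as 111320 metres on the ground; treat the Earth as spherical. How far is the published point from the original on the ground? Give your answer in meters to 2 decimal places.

Δlat = 44.6362313 − 44.63623 = +0.0000013°; Δlon = 168.3412957 − 168.34130 = -0.0000043°.
North–south shift: 0.0000013 × 111320 = 0.144716 m.
E–W at 44.6362°: -0.0000043° × 111320 × cos 44.6362° = -0.0000043 × 111320 × 0.7116 ≈ -0.340617 m.
Hypotenuse of the two orthogonal shifts: √(0.144716² + 0.340617²) = 0.370085 m.

0.37 meters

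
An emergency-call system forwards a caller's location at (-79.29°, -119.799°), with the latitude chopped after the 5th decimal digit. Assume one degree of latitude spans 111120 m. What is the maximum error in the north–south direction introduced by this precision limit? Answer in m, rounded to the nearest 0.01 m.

1.11 m

Truncating at 5 decimal places can drop up to a full unit in the last place, so the latitude may be off by as much as 1e-05°.
So the N–S error is at most 1e-05 × 111120 = 1.1112 m.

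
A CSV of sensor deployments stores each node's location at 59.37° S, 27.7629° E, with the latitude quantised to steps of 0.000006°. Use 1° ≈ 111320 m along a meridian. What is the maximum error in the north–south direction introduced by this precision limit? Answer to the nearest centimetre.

With a 0.000006° grid the true value lies within half a step, ±0.000006°/2 = ±3e-06°, of the stored one.
North–south distance: 3e-06° × 111320 m/° = 0.33396 m.
That is 0.33396 m = 33.396 cm.

33 centimetres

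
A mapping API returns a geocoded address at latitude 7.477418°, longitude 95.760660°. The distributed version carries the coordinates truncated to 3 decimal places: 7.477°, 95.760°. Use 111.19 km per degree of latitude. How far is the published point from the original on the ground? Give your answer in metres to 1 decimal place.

The latitude changed by +0.000418° and the longitude by +0.000660°.
North–south shift: 0.000418 × 111190 = 46.4774 m.
East–west at this latitude: 0.000660° × 111190 × cos 7.477° ≈ 0.000660 × 110245 = 72.7614 m.
Distance: √(46.4774² + 72.7614²) ≈ 86.3387 m.

86.3 metres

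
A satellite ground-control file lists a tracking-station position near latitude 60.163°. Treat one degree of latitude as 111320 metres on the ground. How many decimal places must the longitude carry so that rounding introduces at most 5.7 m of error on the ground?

At 60.163° one degree of longitude covers 111320 × cos 60.163° ≈ 111320 × 0.4975 ≈ 55385.5 m.
Rounding to N decimal places gives at most 0.5 × 10⁻ᴺ degrees of error, i.e. 0.5 × 10⁻ᴺ × 55385.5 m.
Need 0.5 × 55385.5 × 10⁻ᴺ ≤ 5.7 → 10⁻ᴺ ≤ 2.058e-04, so N ≥ 3.69.
At 3 places the error can reach 27.7 m, but 4 places keeps it to 2.77 m.

4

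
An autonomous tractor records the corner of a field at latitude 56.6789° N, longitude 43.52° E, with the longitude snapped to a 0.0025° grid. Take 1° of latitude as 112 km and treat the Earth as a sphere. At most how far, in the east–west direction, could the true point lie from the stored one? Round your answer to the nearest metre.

77 metres

With a 0.0025° grid the true value lies within half a step, ±0.0025°/2 = ±0.00125°, of the stored one.
At latitude 56.6789° a degree of longitude spans 112000 m × cos 56.6789° = 112000 × 0.5493 ≈ 61525 m.
Maximum E–W displacement: 0.00125 × 61525 = 76.9063 m.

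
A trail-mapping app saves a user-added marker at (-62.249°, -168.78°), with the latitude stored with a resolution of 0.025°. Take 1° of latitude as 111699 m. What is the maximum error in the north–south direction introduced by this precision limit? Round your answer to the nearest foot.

With a 0.025° grid the true value lies within half a step, ±0.025°/2 = ±0.0125°, of the stored one.
So the N–S error is at most 0.0125 × 111699 = 1396.24 m.
In feet: 1396.24 m ÷ 0.3048 ≈ 4580.8 ft.

4581 feet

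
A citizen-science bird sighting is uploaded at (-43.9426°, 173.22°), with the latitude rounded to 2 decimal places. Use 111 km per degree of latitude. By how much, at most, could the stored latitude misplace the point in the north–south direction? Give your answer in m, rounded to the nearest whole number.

555 m

Rounding to 2 decimal places leaves the latitude within ±0.005° of the true value.
Along the meridian that is 0.005° × 111000 m/° = 555 m.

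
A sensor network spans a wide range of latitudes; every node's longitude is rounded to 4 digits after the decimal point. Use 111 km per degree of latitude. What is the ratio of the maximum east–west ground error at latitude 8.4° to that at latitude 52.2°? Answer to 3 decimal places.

Rounding to 4 decimal places leaves the longitude within ±5e-05° of the true value.
At 8.4°: 5e-05° × 111000 × cos 8.4° = 5e-05 × 111000 × 0.9893 ≈ 5.4905 m.
At 52.2°: 5e-05° × 111000 × cos 52.2° = 5e-05 × 111000 × 0.6129 ≈ 3.4016 m.
The ratio reduces to cos 8.4° / cos 52.2° = 0.9893/0.6129 ≈ 1.6141.

1.614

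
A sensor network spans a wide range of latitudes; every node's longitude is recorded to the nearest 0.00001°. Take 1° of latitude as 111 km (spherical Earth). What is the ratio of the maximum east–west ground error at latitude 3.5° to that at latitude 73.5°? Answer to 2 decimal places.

3.51

Rounding to 5 decimal places leaves the longitude within ±5e-06° of the true value.
Error at 3.5° = 5e-06° × 111000 × cos 3.5° ≈ 0.555 × 0.9981 = 0.55396 m.
At 73.5°: 5e-06° × 111000 × cos 73.5° = 5e-06 × 111000 × 0.2840 ≈ 0.15763 m.
Ratio: 0.55396 / 0.15763 = cos 3.5° / cos 73.5° ≈ 3.5144.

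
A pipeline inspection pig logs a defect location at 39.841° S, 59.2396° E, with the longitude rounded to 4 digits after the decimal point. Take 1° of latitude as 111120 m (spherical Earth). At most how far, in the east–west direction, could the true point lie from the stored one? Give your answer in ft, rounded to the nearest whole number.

Rounding to 4 decimal places leaves the longitude within ±5e-05° of the true value.
Parallels shrink by cos φ, so at 39.841° a degree of longitude is 111120 × 0.7678 ≈ 85320.7 m.
Maximum E–W displacement: 5e-05 × 85320.7 = 4.26604 m.
In feet: 4.26604 m ÷ 0.3048 ≈ 13.996 ft.

14 ft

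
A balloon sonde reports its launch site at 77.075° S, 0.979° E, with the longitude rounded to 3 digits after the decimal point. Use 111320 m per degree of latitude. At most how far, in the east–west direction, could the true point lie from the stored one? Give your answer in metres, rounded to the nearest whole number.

12 metres

Rounding to 3 decimal places leaves the longitude within ±0.0005° of the true value.
Parallels shrink by cos φ, so at 77.075° a degree of longitude is 111320 × 0.2237 ≈ 24899.5 m.
East–west error: 0.0005° × 24899.5 m/° ≈ 12.4498 m.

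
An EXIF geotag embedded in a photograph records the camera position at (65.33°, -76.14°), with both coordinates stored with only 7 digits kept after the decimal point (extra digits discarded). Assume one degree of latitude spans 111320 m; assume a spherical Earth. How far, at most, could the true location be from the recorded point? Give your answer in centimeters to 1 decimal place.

Truncating at 7 decimal places can drop up to a full unit in the last place, so each coordinate may be off by as much as 1e-07°.
N–S: 1e-07° × 111320 m/° = 0.011132 m.
E–W at 65.33°: 1e-07° × 111320 × cos 65.33° = 1e-07 × 111320 × 0.4174 ≈ 0.0046464 m.
Combining orthogonally: (0.011132² + 0.0046464²)^½ ≈ 0.0120628 m.
That is 0.0120628 m = 1.2063 cm.

1.2 centimeters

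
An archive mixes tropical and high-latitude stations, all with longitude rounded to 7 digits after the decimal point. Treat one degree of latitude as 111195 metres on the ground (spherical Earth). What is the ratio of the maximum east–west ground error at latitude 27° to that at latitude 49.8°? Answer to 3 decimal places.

1.380

Rounding to 7 decimal places leaves the longitude within ±5e-08° of the true value.
Error at 27° = 5e-08° × 111195 × cos 27° ≈ 0.0055597 × 0.8910 = 0.0049538 m.
Error at 49.8° = 5e-08° × 111195 × cos 49.8° ≈ 0.0055597 × 0.6455 = 0.0035886 m.
Ratio: 0.0049538 / 0.0035886 = cos 27° / cos 49.8° ≈ 1.3804.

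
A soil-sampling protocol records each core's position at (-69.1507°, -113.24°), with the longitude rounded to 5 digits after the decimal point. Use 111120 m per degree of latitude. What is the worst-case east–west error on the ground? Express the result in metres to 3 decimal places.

0.198 metres

Rounding to 5 decimal places leaves the longitude within ±5e-06° of the true value.
One degree of longitude at 69.1507° is 111120 × cos 69.1507° ≈ 111120 × 0.3559 = 39548.9 m.
Maximum E–W displacement: 5e-06 × 39548.9 = 0.197744 m.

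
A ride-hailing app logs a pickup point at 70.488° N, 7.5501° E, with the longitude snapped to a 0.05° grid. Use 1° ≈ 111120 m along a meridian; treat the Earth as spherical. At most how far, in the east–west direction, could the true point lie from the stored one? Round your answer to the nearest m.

928 m

With a 0.05° grid the true value lies within half a step, ±0.05°/2 = ±0.025°, of the stored one.
One degree of longitude at 70.488° is 111120 × cos 70.488° ≈ 111120 × 0.3340 = 37114.6 m.
Maximum E–W displacement: 0.025 × 37114.6 = 927.864 m.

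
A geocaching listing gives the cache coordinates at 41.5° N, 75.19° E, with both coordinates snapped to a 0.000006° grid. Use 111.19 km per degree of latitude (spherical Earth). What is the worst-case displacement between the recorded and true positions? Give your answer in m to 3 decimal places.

With a 0.000006° grid the true value lies within half a step, ±0.000006°/2 = ±3e-06°, of the stored one.
Latitude error → 3e-06 × 111190 = 0.33357 m along the meridian.
Longitude error → 3e-06 × 111190 × cos 41.5° = 3e-06 × 111190 × 0.7490 ≈ 0.249829 m.
The two errors are perpendicular, so the maximum displacement is √(0.33357² + 0.249829²) ≈ 0.416754 m.

0.417 m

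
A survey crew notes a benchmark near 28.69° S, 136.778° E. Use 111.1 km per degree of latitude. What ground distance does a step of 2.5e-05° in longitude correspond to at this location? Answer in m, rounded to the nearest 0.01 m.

2.44 m

At 28.69° a degree of longitude is 111100 × cos 28.69° ≈ 97460.2 m, so 2.5e-05° corresponds to 2.43651 m.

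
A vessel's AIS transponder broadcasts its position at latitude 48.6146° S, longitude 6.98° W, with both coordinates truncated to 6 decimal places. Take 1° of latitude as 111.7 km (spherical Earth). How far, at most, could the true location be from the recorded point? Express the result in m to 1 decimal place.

Truncating at 6 decimal places can drop up to a full unit in the last place, so each coordinate may be off by as much as 1e-06°.
Latitude error → 1e-06 × 111700 = 0.1117 m along the meridian.
East–west component at 48.6146°: 1e-06° × 111700 × cos 48.6146° ≈ 1e-06 × 73847.2 ≈ 0.0738472 m.
Worst case both components are at the extreme and orthogonal: √(0.1117² + 0.0738472²) ≈ 0.133904 m.

0.1 m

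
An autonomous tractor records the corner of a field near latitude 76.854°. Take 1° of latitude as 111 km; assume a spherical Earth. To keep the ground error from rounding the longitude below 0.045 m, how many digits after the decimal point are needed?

6 decimal places

At 76.854° one degree of longitude covers 111000 × cos 76.854° ≈ 111000 × 0.2274 ≈ 25245.1 m.
Rounding to N decimal places gives at most 0.5 × 10⁻ᴺ degrees of error, i.e. 0.5 × 10⁻ᴺ × 25245.1 m.
Setting 12622.5 × 10⁻ᴺ ≤ 0.045 gives 10ᴺ ≥ 2.805e+05, i.e. N ≥ 5.45.
So 6 decimal places suffice (0.0126 m); 5 would allow up to 0.126 m.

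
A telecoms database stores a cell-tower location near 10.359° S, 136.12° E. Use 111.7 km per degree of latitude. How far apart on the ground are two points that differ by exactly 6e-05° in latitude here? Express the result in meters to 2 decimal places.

6.70 meters

Along a meridian 6e-05° is 6e-05 × 111700 = 6.702 m.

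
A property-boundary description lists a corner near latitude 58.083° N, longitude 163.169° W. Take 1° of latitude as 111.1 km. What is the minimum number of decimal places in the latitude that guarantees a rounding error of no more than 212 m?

One degree of latitude covers 111100 m.
Rounding to N decimal places gives at most 0.5 × 10⁻ᴺ degrees of error, i.e. 0.5 × 10⁻ᴺ × 111100 m.
Need 0.5 × 111100 × 10⁻ᴺ ≤ 212 → 10⁻ᴺ ≤ 3.816e-03, so N ≥ 2.42.
At 2 places the error can reach 556 m, but 3 places keeps it to 55.6 m.

3 decimal places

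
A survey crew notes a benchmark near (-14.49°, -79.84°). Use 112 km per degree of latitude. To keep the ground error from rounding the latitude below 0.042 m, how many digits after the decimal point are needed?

7 decimal places

One degree of latitude covers 112000 m.
Rounding to N decimal places gives at most 0.5 × 10⁻ᴺ degrees of error, i.e. 0.5 × 10⁻ᴺ × 112000 m.
Need 0.5 × 112000 × 10⁻ᴺ ≤ 0.042 → 10⁻ᴺ ≤ 7.500e-07, so N ≥ 6.12.
N = 6 would give 0.056 m (too coarse); N = 7 gives 0.0056 m ≤ 0.042 m.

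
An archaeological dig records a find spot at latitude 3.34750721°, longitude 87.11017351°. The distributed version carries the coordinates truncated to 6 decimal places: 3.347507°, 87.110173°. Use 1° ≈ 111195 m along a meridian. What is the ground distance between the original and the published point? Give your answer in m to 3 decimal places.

0.061 m

Δlat = 3.34750721 − 3.347507 = +0.00000021°; Δlon = 87.11017351 − 87.110173 = +0.00000051°.
North–south shift: 0.00000021 × 111195 = 0.023351 m.
East–west at this latitude: 0.00000051° × 111195 × cos 3.34751° ≈ 0.00000051 × 111005 = 0.0566127 m.
Combined displacement = (0.023351² + 0.0566127²)^½ ≈ 0.0612394 m.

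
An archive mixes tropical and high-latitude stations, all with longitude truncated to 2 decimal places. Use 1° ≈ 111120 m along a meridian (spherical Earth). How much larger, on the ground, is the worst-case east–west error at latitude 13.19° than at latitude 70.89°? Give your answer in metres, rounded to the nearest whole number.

718 metres

Truncating at 2 decimal places can drop up to a full unit in the last place, so the longitude may be off by as much as 0.01°.
Error at 13.19° = 0.01° × 111120 × cos 13.19° ≈ 1111.2 × 0.9736 = 1081.9 m.
Error at 70.89° = 0.01° × 111120 × cos 70.89° ≈ 1111.2 × 0.3274 = 363.79 m.
So the lower-latitude error exceeds the higher by 1081.9 − 363.79 = 718.1 m.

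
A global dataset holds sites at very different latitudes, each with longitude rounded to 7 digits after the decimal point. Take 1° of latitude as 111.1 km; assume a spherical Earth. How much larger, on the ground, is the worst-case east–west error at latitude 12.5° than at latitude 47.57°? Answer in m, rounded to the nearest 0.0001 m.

Rounding to 7 decimal places leaves the longitude within ±5e-08° of the true value.
At 12.5°: 5e-08° × 111100 × cos 12.5° = 5e-08 × 111100 × 0.9763 ≈ 0.0054233 m.
Error at 47.57° = 5e-08° × 111100 × cos 47.57° ≈ 0.005555 × 0.6747 = 0.0037479 m.
So the lower-latitude error exceeds the higher by 0.0054233 − 0.0037479 = 0.0016754 m.

0.0017 m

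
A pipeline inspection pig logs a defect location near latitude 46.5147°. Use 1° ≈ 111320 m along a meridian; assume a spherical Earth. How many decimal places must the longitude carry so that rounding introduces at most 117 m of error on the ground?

3

At 46.5147° one degree of longitude covers 111320 × cos 46.5147° ≈ 111320 × 0.6882 ≈ 76606.9 m.
With N decimal places the half-ulp bound is 0.5·10⁻ᴺ°, or 0.5·10⁻ᴺ × 76606.9 m on the ground.
Setting 38303.5 × 10⁻ᴺ ≤ 117 gives 10ᴺ ≥ 327.4, i.e. N ≥ 2.52.
At 2 places the error can reach 383 m, but 3 places keeps it to 38.3 m.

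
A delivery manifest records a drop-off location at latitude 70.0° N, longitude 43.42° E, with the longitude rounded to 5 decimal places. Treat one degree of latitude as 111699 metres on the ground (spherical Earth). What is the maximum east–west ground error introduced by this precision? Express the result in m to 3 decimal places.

Rounding to 5 decimal places leaves the longitude within ±5e-06° of the true value.
At latitude 70° a degree of longitude spans 111699 m × cos 70° = 111699 × 0.3420 ≈ 38203.3 m.
Maximum E–W displacement: 5e-06 × 38203.3 = 0.191017 m.

0.191 m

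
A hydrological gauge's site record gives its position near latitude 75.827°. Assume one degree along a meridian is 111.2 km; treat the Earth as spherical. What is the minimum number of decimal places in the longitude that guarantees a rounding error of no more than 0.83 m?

5 decimal places

At 75.827° one degree of longitude covers 111200 × cos 75.827° ≈ 111200 × 0.2449 ≈ 27227.4 m.
With N decimal places the half-ulp bound is 0.5·10⁻ᴺ°, or 0.5·10⁻ᴺ × 27227.4 m on the ground.
Setting 13613.7 × 10⁻ᴺ ≤ 0.83 gives 10ᴺ ≥ 1.64e+04, i.e. N ≥ 4.21.
So 5 decimal places suffice (0.136 m); 4 would allow up to 1.36 m.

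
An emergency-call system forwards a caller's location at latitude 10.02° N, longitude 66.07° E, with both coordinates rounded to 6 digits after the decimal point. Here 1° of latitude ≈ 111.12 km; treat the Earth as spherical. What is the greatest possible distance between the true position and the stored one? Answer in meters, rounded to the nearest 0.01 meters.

0.08 meters

Rounding to 6 decimal places leaves each coordinate within ±5e-07° of the true value.
N–S: 5e-07° × 111120 m/° = 0.05556 m.
Longitude error → 5e-07 × 111120 × cos 10.02° = 5e-07 × 111120 × 0.9847 ≈ 0.0547125 m.
Combining orthogonally: (0.05556² + 0.0547125²)^½ ≈ 0.0779768 m.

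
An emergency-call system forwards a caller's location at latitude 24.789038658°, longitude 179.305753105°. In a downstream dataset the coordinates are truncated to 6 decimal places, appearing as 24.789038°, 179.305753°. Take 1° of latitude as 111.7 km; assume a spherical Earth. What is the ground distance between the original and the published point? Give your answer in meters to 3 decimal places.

Δlat = 24.789038658 − 24.789038 = +0.000000658°; Δlon = 179.305753105 − 179.305753 = +0.000000105°.
N–S: 0.000000658° × 111700 m/° = 0.0734986 m.
E–W at 24.789°: 0.000000105° × 111700 × cos 24.789° = 0.000000105 × 111700 × 0.9079 ≈ 0.0106478 m.
Combined displacement = (0.0734986² + 0.0106478²)^½ ≈ 0.0742659 m.

0.074 meters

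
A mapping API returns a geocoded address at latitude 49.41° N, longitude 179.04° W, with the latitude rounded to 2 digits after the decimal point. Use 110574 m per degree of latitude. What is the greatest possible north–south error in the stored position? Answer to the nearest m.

Rounding to 2 decimal places leaves the latitude within ±0.005° of the true value.
So the N–S error is at most 0.005 × 110574 = 552.87 m.

553 m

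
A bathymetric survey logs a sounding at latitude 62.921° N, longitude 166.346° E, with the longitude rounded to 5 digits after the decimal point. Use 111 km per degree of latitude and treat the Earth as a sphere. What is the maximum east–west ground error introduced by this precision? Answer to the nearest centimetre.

Rounding to 5 decimal places leaves the longitude within ±5e-06° of the true value.
One degree of longitude at 62.921° is 111000 × cos 62.921° ≈ 111000 × 0.4552 = 50529.3 m.
So at most 5e-06° × 50529.3 ≈ 0.252646 m east–west.
That is 0.252646 m = 25.265 cm.

25 centimetres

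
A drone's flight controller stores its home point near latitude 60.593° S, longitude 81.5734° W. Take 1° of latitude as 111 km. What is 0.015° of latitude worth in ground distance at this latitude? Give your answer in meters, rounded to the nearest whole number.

1665 meters

Along a meridian 0.015° is 0.015 × 111000 = 1665 m.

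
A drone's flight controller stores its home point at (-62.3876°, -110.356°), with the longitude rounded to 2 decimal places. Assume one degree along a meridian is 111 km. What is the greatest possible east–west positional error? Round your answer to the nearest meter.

Rounding to 2 decimal places leaves the longitude within ±0.005° of the true value.
At latitude 62.3876° a degree of longitude spans 111000 m × cos 62.3876° = 111000 × 0.4635 ≈ 51447.1 m.
Maximum E–W displacement: 0.005 × 51447.1 = 257.236 m.

257 meters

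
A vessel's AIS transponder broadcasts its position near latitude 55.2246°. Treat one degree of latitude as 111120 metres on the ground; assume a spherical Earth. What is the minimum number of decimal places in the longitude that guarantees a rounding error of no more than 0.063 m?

6 decimal places

At 55.2246° one degree of longitude covers 111120 × cos 55.2246° ≈ 111120 × 0.5704 ≈ 63378.5 m.
N decimal places → at most half a unit in the last place, 0.5 × 10⁻ᴺ° = 63378.5/2 × 10⁻ᴺ m.
Setting 31689.3 × 10⁻ᴺ ≤ 0.063 gives 10ᴺ ≥ 5.03e+05, i.e. N ≥ 5.70.
N = 5 would give 0.317 m (too coarse); N = 6 gives 0.0317 m ≤ 0.063 m.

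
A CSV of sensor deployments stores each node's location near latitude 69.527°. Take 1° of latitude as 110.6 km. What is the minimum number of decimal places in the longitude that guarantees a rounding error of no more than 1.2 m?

At 69.527° one degree of longitude covers 110600 × cos 69.527° ≈ 110600 × 0.3498 ≈ 38684.1 m.
N decimal places → at most half a unit in the last place, 0.5 × 10⁻ᴺ° = 38684.1/2 × 10⁻ᴺ m.
Setting 19342.1 × 10⁻ᴺ ≤ 1.2 gives 10ᴺ ≥ 1.612e+04, i.e. N ≥ 4.21.
N = 4 would give 1.93 m (too coarse); N = 5 gives 0.193 m ≤ 1.2 m.

5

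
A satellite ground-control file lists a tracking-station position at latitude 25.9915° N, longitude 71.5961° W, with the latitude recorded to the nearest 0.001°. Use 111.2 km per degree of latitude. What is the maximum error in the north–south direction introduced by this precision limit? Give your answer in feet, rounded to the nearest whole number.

182 feet

Rounding to 3 decimal places leaves the latitude within ±0.0005° of the true value.
So the N–S error is at most 0.0005 × 111200 = 55.6 m.
Converting: 55.6 m × 3.2808 ft/m ≈ 182.41 ft.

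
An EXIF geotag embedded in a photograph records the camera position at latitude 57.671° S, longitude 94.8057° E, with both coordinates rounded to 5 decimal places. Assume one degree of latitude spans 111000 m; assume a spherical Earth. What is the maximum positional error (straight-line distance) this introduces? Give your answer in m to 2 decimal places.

0.63 m

Rounding to 5 decimal places leaves each coordinate within ±5e-06° of the true value.
Latitude error → 5e-06 × 111000 = 0.555 m along the meridian.
East–west component at 57.671°: 5e-06° × 111000 × cos 57.671° ≈ 5e-06 × 59360.6 ≈ 0.296803 m.
Worst case both components are at the extreme and orthogonal: √(0.555² + 0.296803²) ≈ 0.629378 m.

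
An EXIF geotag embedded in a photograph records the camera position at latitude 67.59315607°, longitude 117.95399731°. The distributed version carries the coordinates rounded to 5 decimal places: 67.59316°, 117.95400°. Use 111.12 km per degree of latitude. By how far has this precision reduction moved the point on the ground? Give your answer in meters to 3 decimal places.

0.451 meters

Δlat = 67.59315607 − 67.59316 = -0.00000393°; Δlon = 117.95399731 − 117.95400 = -0.00000269°.
North–south shift: -0.00000393 × 111120 = -0.436702 m.
East–west at this latitude: -0.00000269° × 111120 × cos 67.5932° ≈ -0.00000269 × 42356.8 = -0.11394 m.
Combined displacement = (0.436702² + 0.11394²)^½ ≈ 0.451321 m.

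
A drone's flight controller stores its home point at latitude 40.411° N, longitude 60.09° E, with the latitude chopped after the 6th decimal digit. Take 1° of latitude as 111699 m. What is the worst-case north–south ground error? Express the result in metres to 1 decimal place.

0.1 metres

Truncating at 6 decimal places can drop up to a full unit in the last place, so the latitude may be off by as much as 1e-06°.
North–south distance: 1e-06° × 111699 m/° = 0.111699 m.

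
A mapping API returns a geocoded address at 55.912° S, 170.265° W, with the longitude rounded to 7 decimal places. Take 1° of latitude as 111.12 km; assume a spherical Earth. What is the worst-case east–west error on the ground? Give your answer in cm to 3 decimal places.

Rounding to 7 decimal places leaves the longitude within ±5e-08° of the true value.
Parallels shrink by cos φ, so at 55.912° a degree of longitude is 111120 × 0.5605 ≈ 62278.9 m.
East–west error: 5e-08° × 62278.9 m/° ≈ 0.00311395 m.
That is 0.00311395 m = 0.31139 cm.

0.311 cm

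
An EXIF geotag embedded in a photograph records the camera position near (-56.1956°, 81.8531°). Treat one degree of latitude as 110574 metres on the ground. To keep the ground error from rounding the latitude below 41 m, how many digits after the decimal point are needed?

One degree of latitude covers 110574 m.
Rounding to N decimal places gives at most 0.5 × 10⁻ᴺ degrees of error, i.e. 0.5 × 10⁻ᴺ × 110574 m.
Need 0.5 × 110574 × 10⁻ᴺ ≤ 41 → 10⁻ᴺ ≤ 7.416e-04, so N ≥ 3.13.
So 4 decimal places suffice (5.53 m); 3 would allow up to 55.3 m.

4 decimal places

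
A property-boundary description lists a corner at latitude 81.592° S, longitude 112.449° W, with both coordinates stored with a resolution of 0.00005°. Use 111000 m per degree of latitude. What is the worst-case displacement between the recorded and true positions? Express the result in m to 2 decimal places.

2.80 m

With a 0.00005° grid the true value lies within half a step, ±0.00005°/2 = ±2.5e-05°, of the stored one.
N–S: 2.5e-05° × 111000 m/° = 2.775 m.
East–west component at 81.592°: 2.5e-05° × 111000 × cos 81.592° ≈ 2.5e-05 × 16230.5 ≈ 0.405764 m.
The two errors are perpendicular, so the maximum displacement is √(2.775² + 0.405764²) ≈ 2.80451 m.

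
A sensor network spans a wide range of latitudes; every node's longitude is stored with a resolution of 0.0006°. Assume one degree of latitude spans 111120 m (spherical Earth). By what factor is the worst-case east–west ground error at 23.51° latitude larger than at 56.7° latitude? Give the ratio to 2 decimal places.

1.67

With a 0.0006° grid the true value lies within half a step, ±0.0006°/2 = ±0.0003°, of the stored one.
Error at 23.51° = 0.0003° × 111120 × cos 23.51° ≈ 33.336 × 0.9170 = 30.569 m.
At 56.7°: 0.0003° × 111120 × cos 56.7° = 0.0003 × 111120 × 0.5490 ≈ 18.302 m.
The ratio reduces to cos 23.51° / cos 56.7° = 0.9170/0.5490 ≈ 1.6702.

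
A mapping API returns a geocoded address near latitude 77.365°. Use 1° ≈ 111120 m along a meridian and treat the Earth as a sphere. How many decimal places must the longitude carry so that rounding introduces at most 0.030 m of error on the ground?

At 77.365° one degree of longitude covers 111120 × cos 77.365° ≈ 111120 × 0.2187 ≈ 24306.3 m.
N decimal places → at most half a unit in the last place, 0.5 × 10⁻ᴺ° = 24306.3/2 × 10⁻ᴺ m.
Need 0.5 × 24306.3 × 10⁻ᴺ ≤ 0.030 → 10⁻ᴺ ≤ 2.468e-06, so N ≥ 5.61.
So 6 decimal places suffice (0.0122 m); 5 would allow up to 0.122 m.

6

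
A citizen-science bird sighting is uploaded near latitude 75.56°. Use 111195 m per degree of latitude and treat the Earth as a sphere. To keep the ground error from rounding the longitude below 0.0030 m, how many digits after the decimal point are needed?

7 decimal places

At 75.56° one degree of longitude covers 111195 × cos 75.56° ≈ 111195 × 0.2494 ≈ 27728.3 m.
N decimal places → at most half a unit in the last place, 0.5 × 10⁻ᴺ° = 27728.3/2 × 10⁻ᴺ m.
Need 0.5 × 27728.3 × 10⁻ᴺ ≤ 0.0030 → 10⁻ᴺ ≤ 2.164e-07, so N ≥ 6.66.
So 7 decimal places suffice (0.00139 m); 6 would allow up to 0.0139 m.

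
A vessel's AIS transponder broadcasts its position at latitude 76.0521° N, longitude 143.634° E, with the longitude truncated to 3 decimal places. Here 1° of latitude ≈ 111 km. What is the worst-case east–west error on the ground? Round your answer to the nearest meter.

Truncating at 3 decimal places can drop up to a full unit in the last place, so the longitude may be off by as much as 0.001°.
One degree of longitude at 76.0521° is 111000 × cos 76.0521° ≈ 111000 × 0.2410 = 26755.4 m.
East–west error: 0.001° × 26755.4 m/° ≈ 26.7554 m.

27 meters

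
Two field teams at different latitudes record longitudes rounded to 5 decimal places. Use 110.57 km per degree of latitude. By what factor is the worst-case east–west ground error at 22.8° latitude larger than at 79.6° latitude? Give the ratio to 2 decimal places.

Rounding to 5 decimal places leaves the longitude within ±5e-06° of the true value.
At 22.8°: 5e-06° × 110570 × cos 22.8° = 5e-06 × 110570 × 0.9219 ≈ 0.50965 m.
At 79.6°: 5e-06° × 110570 × cos 79.6° = 5e-06 × 110570 × 0.1805 ≈ 0.0998 m.
Ratio: 0.50965 / 0.0998 = cos 22.8° / cos 79.6° ≈ 5.1067.

5.11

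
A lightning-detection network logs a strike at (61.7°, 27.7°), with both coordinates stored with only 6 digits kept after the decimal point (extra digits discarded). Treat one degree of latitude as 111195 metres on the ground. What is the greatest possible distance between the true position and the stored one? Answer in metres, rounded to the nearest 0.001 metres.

0.123 metres

Truncating at 6 decimal places can drop up to a full unit in the last place, so each coordinate may be off by as much as 1e-06°.
N–S: 1e-06° × 111195 m/° = 0.111195 m.
East–west component at 61.7°: 1e-06° × 111195 × cos 61.7° ≈ 1e-06 × 52716.2 ≈ 0.0527162 m.
The two errors are perpendicular, so the maximum displacement is √(0.111195² + 0.0527162²) ≈ 0.123058 m.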